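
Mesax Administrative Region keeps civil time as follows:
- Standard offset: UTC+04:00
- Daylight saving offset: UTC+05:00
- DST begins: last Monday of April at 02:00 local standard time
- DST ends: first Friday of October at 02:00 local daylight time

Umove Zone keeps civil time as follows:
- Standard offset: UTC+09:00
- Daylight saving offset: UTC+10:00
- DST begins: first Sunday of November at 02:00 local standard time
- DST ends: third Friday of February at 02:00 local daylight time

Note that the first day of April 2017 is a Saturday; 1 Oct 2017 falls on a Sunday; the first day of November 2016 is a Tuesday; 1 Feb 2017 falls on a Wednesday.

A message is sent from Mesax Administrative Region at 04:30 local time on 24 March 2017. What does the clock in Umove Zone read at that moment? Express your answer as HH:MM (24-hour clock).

09:30

1 April 2017 is a Saturday, so Mondays fall on 3, 10, 17, 24; the last is April 24.
1 October 2017 is a Sunday, so the first Friday is October 6.
24 March 2017 does not fall between 24 April and 6 October, so daylight saving is not in effect and Mesax Administrative Region is at UTC+04:00.
04:30 Mesax Administrative Region − 4h = 00:30 UTC.
1 November 2016 is a Tuesday, so the first Sunday is November 6.
1 February 2017 is a Wednesday, so the first Friday is February 3 and the third is February 17.
At the standard offset (UTC+09:00), 00:30 UTC + 9h = 09:30 Umove Zone standard time.
The standard-time date in Umove Zone, 24 March 2017, is outside the daylight-saving period (6 November 2016 – 17 February 2017), so Umove Zone is on standard time, UTC+09:00.
00:30 UTC + 9h = 09:30 Umove Zone.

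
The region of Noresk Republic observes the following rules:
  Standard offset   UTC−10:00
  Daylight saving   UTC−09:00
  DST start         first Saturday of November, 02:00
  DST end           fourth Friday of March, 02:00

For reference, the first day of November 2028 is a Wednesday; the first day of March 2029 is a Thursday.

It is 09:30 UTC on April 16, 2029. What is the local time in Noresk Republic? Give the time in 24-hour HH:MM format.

23:30

1 November 2028 is a Wednesday, so the first Saturday is November 4.
1 March 2029 is a Thursday, so the first Friday is March 2 and the fourth is March 23.
At the standard offset (UTC−10:00), 09:30 UTC − 10h = 23:30 Noresk Republic standard time (rolling into the previous day, 15 April 2029).
The standard-time date in Noresk Republic, April 15, 2029, is outside the daylight-saving period (4 November 2028 – 23 March 2029), so Noresk Republic is on standard time, UTC−10:00.
09:30 UTC − 10h = 23:30 local (rolling into the previous day, 15 April 2029).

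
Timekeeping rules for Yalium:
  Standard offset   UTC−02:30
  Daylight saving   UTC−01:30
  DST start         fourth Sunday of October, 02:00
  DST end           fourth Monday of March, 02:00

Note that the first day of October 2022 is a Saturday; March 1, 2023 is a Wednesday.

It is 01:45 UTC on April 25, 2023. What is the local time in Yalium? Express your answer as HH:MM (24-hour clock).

23:15

1 October 2022 is a Saturday, so the first Sunday is October 2 and the fourth is October 23.
1 March 2023 is a Wednesday, so the first Monday is March 6 and the fourth is March 27.
At the standard offset (UTC−02:30), 01:45 UTC − 2h30m = 23:15 Yalium standard time (rolling into the previous day, 24 April 2023).
The standard-time date in Yalium, April 24, 2023, does not fall between 23 October 2022 and 27 March 2023, so daylight saving is not in effect and Yalium is at UTC−02:30.
01:45 UTC − 2h30m = 23:15 local (rolling into the previous day, 24 April 2023).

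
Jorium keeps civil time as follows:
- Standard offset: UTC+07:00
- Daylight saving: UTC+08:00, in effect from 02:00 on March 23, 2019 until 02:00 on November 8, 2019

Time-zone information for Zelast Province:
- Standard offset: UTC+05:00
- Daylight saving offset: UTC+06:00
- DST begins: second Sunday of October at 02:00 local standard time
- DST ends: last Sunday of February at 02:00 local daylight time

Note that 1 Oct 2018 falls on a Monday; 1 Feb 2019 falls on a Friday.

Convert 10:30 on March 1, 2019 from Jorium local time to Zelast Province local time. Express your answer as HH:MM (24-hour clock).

08:30

March 1, 2019 is outside the daylight-saving period (23 March – 8 November), so Jorium is on standard time, UTC+07:00.
10:30 Jorium − 7h = 03:30 UTC.
1 October 2018 is a Monday, so the first Sunday is October 7 and the second is October 14.
1 February 2019 is a Friday, so Sundays fall on 3, 10, 17, 24; the last is February 24.
At the standard offset (UTC+05:00), 03:30 UTC + 5h = 08:30 Zelast Province standard time.
Daylight saving runs 14 October 2018 – 24 February 2019; the standard-time date in Zelast Province, March 1, 2019, is outside that window, so Zelast Province is on standard time at UTC+05:00.
03:30 UTC + 5h = 08:30 Zelast Province.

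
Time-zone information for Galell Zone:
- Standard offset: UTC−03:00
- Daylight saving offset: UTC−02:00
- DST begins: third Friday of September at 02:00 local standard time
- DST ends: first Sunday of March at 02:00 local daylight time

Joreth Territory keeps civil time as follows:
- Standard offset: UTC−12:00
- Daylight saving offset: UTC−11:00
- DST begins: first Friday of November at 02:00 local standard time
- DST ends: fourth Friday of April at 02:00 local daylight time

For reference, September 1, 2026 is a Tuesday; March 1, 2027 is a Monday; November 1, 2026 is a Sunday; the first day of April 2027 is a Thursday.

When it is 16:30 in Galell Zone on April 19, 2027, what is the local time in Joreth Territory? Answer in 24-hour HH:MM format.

08:30

1 September 2026 is a Tuesday, so the first Friday is September 4 and the third is September 18.
1 March 2027 is a Monday, so the first Sunday is March 7.
April 19, 2027 does not fall between 18 September 2026 and 7 March 2027, so daylight saving is not in effect and Galell Zone is at UTC−03:00.
16:30 Galell Zone + 3h = 19:30 UTC.
1 November 2026 is a Sunday, so the first Friday is November 6.
1 April 2027 is a Thursday, so the first Friday is April 2 and the fourth is April 23.
At the standard offset (UTC−12:00), 19:30 UTC − 12h = 07:30 Joreth Territory standard time.
The standard-time date in Joreth Territory, April 19, 2027, lies within the daylight-saving period (6 November 2026 – 23 April 2027), so Joreth Territory is on daylight time, UTC−11:00.
19:30 UTC − 11h = 08:30 Joreth Territory.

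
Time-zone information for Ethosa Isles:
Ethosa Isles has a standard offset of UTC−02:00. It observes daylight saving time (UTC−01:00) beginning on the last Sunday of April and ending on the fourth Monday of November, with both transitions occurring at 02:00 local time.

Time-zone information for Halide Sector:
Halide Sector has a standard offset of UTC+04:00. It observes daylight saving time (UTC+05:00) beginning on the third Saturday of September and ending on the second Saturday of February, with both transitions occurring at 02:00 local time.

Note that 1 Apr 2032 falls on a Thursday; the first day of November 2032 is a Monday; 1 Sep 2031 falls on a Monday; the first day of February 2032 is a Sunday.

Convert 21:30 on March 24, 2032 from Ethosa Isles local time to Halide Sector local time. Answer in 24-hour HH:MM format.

03:30

1 April 2032 is a Thursday, so Sundays fall on 4, 11, 18, 25; the last is April 25.
1 November 2032 is a Monday, so the first Monday is November 1 and the fourth is November 22.
March 24, 2032 is outside the daylight-saving period (25 April – 22 November), so Ethosa Isles is on standard time, UTC−02:00.
21:30 Ethosa Isles + 2h = 23:30 UTC.
1 September 2031 is a Monday, so the first Saturday is September 6 and the third is September 20.
1 February 2032 is a Sunday, so the first Saturday is February 7 and the second is February 14.
At the standard offset (UTC+04:00), 23:30 UTC + 4h = 03:30 Halide Sector standard time (rolling into the next day, 25 March 2032).
The standard-time date in Halide Sector, March 25, 2032, is outside the daylight-saving period (20 September 2031 – 14 February 2032), so Halide Sector is on standard time, UTC+04:00.
23:30 UTC + 4h = 03:30 Halide Sector (rolling into the next day, 25 March 2032).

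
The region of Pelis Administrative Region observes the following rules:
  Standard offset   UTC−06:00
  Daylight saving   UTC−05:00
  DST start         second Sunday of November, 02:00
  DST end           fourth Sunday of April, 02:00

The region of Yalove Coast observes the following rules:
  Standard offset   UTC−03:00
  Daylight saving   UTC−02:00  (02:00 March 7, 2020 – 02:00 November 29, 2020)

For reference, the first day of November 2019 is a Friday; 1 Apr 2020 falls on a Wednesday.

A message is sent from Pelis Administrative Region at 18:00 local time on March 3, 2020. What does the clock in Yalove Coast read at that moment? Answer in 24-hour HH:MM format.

20:00

1 November 2019 is a Friday, so the first Sunday is November 3 and the second is November 10.
1 April 2020 is a Wednesday, so the first Sunday is April 5 and the fourth is April 26.
March 3, 2020 lies within the daylight-saving period (10 November 2019 – 26 April 2020), so Pelis Administrative Region is on daylight time, UTC−05:00.
18:00 Pelis Administrative Region + 5h = 23:00 UTC.
At the standard offset (UTC−03:00), 23:00 UTC − 3h = 20:00 Yalove Coast standard time.
Daylight saving runs 7 March – 29 November; the standard-time date in Yalove Coast, March 3, 2020, is outside that window, so Yalove Coast is on standard time at UTC−03:00.
23:00 UTC − 3h = 20:00 Yalove Coast.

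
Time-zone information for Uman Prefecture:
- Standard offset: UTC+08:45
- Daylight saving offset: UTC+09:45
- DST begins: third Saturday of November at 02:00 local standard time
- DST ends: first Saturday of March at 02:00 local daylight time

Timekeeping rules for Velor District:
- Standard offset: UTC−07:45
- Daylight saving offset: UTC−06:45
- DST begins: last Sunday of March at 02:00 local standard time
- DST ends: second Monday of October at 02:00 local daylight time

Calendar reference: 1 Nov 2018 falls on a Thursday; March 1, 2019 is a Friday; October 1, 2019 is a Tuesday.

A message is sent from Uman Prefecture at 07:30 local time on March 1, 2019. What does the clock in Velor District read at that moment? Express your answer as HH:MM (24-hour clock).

1 November 2018 is a Thursday, so the first Saturday is November 3 and the third is November 17.
1 March 2019 is a Friday, so the first Saturday is March 2.
March 1, 2019 lies within the daylight-saving period (17 November 2018 – 2 March 2019), so Uman Prefecture is on daylight time, UTC+09:45.
07:30 Uman Prefecture − 9h45m = 21:45 UTC (rolling into the previous day, 28 February 2019).
1 March 2019 is a Friday, so Sundays fall on 3, 10, 17, 24, 31; the last is March 31.
1 October 2019 is a Tuesday, so the first Monday is October 7 and the second is October 14.
At the standard offset (UTC−07:45), 21:45 UTC − 7h45m = 14:00 Velor District standard time.
Daylight saving runs 31 March – 14 October; the standard-time date in Velor District, February 28, 2019, is outside that window, so Velor District is on standard time at UTC−07:45.
21:45 UTC − 7h45m = 14:00 Velor District.

14:00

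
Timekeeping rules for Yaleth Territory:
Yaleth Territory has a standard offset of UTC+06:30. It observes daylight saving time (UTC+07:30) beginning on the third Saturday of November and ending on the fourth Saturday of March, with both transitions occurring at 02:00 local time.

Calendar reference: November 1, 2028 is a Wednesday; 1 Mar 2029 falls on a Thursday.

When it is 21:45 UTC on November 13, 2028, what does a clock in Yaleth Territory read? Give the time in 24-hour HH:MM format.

1 November 2028 is a Wednesday, so the first Saturday is November 4 and the third is November 18.
1 March 2029 is a Thursday, so the first Saturday is March 3 and the fourth is March 24.
At the standard offset (UTC+06:30), 21:45 UTC + 6h30m = 04:15 Yaleth Territory standard time (rolling into the next day, 14 November 2028).
The standard-time date in Yaleth Territory, November 14, 2028, is outside the daylight-saving period (18 November 2028 – 24 March 2029), so Yaleth Territory is on standard time, UTC+06:30.
21:45 UTC + 6h30m = 04:15 local (rolling into the next day, 14 November 2028).

04:15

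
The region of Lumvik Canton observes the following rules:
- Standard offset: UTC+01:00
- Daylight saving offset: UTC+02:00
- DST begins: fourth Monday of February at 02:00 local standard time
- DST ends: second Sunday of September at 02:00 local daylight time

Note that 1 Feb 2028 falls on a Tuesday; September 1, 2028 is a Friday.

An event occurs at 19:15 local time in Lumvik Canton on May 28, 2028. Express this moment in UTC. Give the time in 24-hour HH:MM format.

1 February 2028 is a Tuesday, so the first Monday is February 7 and the fourth is February 28.
1 September 2028 is a Friday, so the first Sunday is September 3 and the second is September 10.
Daylight saving runs 28 February – 10 September; May 28, 2028 is inside that window, so Lumvik Canton is at UTC+02:00.
19:15 local − 2h = 17:15 UTC.

17:15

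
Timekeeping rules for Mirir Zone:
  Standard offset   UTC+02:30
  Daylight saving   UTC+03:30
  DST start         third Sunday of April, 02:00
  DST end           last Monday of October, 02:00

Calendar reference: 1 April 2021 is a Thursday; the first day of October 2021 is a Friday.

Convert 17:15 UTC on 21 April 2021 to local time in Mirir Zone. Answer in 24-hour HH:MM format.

20:45

1 April 2021 is a Thursday, so the first Sunday is April 4 and the third is April 18.
1 October 2021 is a Friday, so Mondays fall on 4, 11, 18, 25; the last is October 25.
At the standard offset (UTC+02:30), 17:15 UTC + 2h30m = 19:45 Mirir Zone standard time.
The standard-time date in Mirir Zone, 21 April 2021, lies within the daylight-saving period (18 April – 25 October), so Mirir Zone is on daylight time, UTC+03:30.
17:15 UTC + 3h30m = 20:45 local.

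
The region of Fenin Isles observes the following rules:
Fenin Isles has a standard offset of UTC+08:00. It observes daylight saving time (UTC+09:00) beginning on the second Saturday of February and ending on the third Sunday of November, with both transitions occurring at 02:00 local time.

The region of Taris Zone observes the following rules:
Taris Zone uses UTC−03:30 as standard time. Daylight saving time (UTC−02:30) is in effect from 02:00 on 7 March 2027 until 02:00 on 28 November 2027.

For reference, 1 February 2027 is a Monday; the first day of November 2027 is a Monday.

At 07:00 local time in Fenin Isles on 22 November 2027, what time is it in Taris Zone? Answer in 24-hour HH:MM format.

20:30

1 February 2027 is a Monday, so the first Saturday is February 6 and the second is February 13.
1 November 2027 is a Monday, so the first Sunday is November 7 and the third is November 21.
22 November 2027 is outside the daylight-saving period (13 February – 21 November), so Fenin Isles is on standard time, UTC+08:00.
07:00 Fenin Isles − 8h = 23:00 UTC (rolling into the previous day, 21 November 2027).
At the standard offset (UTC−03:30), 23:00 UTC − 3h30m = 19:30 Taris Zone standard time.
The standard-time date in Taris Zone, 21 November 2027, falls between 7 March and 28 November, so daylight saving is in effect and Taris Zone is at UTC−02:30.
23:00 UTC − 2h30m = 20:30 Taris Zone.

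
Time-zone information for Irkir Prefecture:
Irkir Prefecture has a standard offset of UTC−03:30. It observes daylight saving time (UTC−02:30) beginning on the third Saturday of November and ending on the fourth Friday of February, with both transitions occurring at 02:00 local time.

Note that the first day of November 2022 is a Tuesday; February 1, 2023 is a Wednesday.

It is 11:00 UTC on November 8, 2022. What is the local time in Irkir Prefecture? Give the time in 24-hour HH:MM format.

1 November 2022 is a Tuesday, so the first Saturday is November 5 and the third is November 19.
1 February 2023 is a Wednesday, so the first Friday is February 3 and the fourth is February 24.
At the standard offset (UTC−03:30), 11:00 UTC − 3h30m = 07:30 Irkir Prefecture standard time.
The standard-time date in Irkir Prefecture, November 8, 2022, does not fall between 19 November 2022 and 24 February 2023, so daylight saving is not in effect and Irkir Prefecture is at UTC−03:30.
11:00 UTC − 3h30m = 07:30 local.

07:30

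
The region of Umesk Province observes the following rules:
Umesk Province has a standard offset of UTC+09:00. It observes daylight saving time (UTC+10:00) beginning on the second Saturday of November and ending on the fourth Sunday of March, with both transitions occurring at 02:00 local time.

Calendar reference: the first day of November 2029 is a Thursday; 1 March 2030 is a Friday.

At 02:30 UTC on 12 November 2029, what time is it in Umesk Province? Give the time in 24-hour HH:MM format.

1 November 2029 is a Thursday, so the first Saturday is November 3 and the second is November 10.
1 March 2030 is a Friday, so the first Sunday is March 3 and the fourth is March 24.
At the standard offset (UTC+09:00), 02:30 UTC + 9h = 11:30 Umesk Province standard time.
The standard-time date in Umesk Province, 12 November 2029, lies within the daylight-saving period (10 November 2029 – 24 March 2030), so Umesk Province is on daylight time, UTC+10:00.
02:30 UTC + 10h = 12:30 local.

12:30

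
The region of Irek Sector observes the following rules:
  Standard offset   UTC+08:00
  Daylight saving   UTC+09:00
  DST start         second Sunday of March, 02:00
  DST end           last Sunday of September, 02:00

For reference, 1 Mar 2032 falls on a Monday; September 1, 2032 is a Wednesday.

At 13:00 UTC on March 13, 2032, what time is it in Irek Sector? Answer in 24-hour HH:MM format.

1 March 2032 is a Monday, so the first Sunday is March 7 and the second is March 14.
1 September 2032 is a Wednesday, so Sundays fall on 5, 12, 19, 26; the last is September 26.
At the standard offset (UTC+08:00), 13:00 UTC + 8h = 21:00 Irek Sector standard time.
The standard-time date in Irek Sector, March 13, 2032, does not fall between 14 March and 26 September, so daylight saving is not in effect and Irek Sector is at UTC+08:00.
13:00 UTC + 8h = 21:00 local.

21:00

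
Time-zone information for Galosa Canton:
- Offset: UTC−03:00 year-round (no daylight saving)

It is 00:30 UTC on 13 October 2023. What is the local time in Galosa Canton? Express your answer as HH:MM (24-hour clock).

21:30

Galosa Canton has no daylight saving, so its offset is UTC−03:00 year-round.
00:30 UTC − 3h = 21:30 local (rolling into the previous day, 12 October 2023).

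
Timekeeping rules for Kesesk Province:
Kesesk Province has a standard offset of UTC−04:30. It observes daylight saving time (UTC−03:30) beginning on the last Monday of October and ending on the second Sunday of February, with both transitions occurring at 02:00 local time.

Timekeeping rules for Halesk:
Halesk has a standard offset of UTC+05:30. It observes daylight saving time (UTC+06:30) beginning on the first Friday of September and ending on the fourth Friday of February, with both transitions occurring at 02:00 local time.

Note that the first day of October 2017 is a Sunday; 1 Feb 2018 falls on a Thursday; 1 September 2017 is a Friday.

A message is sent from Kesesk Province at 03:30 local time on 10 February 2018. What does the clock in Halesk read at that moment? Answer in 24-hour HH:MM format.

13:30

1 October 2017 is a Sunday, so Mondays fall on 2, 9, 16, 23, 30; the last is October 30.
1 February 2018 is a Thursday, so the first Sunday is February 4 and the second is February 11.
10 February 2018 lies within the daylight-saving period (30 October 2017 – 11 February 2018), so Kesesk Province is on daylight time, UTC−03:30.
03:30 Kesesk Province + 3h30m = 07:00 UTC.
1 September 2017 is a Friday, so the first Friday is September 1.
1 February 2018 is a Thursday, so the first Friday is February 2 and the fourth is February 23.
At the standard offset (UTC+05:30), 07:00 UTC + 5h30m = 12:30 Halesk standard time.
The standard-time date in Halesk, 10 February 2018, lies within the daylight-saving period (1 September 2017 – 23 February 2018), so Halesk is on daylight time, UTC+06:30.
07:00 UTC + 6h30m = 13:30 Halesk.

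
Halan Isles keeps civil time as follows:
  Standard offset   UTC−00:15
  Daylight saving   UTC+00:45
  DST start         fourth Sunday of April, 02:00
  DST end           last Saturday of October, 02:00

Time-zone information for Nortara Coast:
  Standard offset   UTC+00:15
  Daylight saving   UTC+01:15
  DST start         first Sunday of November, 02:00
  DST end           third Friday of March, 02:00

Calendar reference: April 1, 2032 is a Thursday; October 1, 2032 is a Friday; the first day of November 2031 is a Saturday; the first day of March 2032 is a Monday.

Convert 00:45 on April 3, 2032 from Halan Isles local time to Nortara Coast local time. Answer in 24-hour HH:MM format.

01:15

1 April 2032 is a Thursday, so the first Sunday is April 4 and the fourth is April 25.
1 October 2032 is a Friday, so Saturdays fall on 2, 9, 16, 23, 30; the last is October 30.
Daylight saving runs 25 April – 30 October; April 3, 2032 is outside that window, so Halan Isles is on standard time at UTC−00:15.
00:45 Halan Isles + 0h15m = 01:00 UTC.
1 November 2031 is a Saturday, so the first Sunday is November 2.
1 March 2032 is a Monday, so the first Friday is March 5 and the third is March 19.
At the standard offset (UTC+00:15), 01:00 UTC + 0h15m = 01:15 Nortara Coast standard time.
The standard-time date in Nortara Coast, April 3, 2032, is outside the daylight-saving period (2 November 2031 – 19 March 2032), so Nortara Coast is on standard time, UTC+00:15.
01:00 UTC + 0h15m = 01:15 Nortara Coast.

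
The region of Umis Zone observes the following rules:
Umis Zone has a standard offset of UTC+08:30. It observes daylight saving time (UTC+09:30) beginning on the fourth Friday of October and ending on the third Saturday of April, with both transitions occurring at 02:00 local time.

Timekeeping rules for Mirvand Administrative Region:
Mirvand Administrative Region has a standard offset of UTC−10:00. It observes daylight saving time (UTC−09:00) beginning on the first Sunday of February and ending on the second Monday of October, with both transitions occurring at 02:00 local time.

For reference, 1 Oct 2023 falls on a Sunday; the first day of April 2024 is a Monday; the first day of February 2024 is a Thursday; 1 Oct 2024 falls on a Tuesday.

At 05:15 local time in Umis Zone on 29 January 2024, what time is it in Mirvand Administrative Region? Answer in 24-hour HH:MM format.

1 October 2023 is a Sunday, so the first Friday is October 6 and the fourth is October 27.
1 April 2024 is a Monday, so the first Saturday is April 6 and the third is April 20.
Daylight saving runs 27 October 2023 – 20 April 2024; 29 January 2024 is inside that window, so Umis Zone is at UTC+09:30.
05:15 Umis Zone − 9h30m = 19:45 UTC (rolling into the previous day, 28 January 2024).
1 February 2024 is a Thursday, so the first Sunday is February 4.
1 October 2024 is a Tuesday, so the first Monday is October 7 and the second is October 14.
At the standard offset (UTC−10:00), 19:45 UTC − 10h = 09:45 Mirvand Administrative Region standard time.
The standard-time date in Mirvand Administrative Region, 28 January 2024, does not fall between 4 February and 14 October, so daylight saving is not in effect and Mirvand Administrative Region is at UTC−10:00.
19:45 UTC − 10h = 09:45 Mirvand Administrative Region.

09:45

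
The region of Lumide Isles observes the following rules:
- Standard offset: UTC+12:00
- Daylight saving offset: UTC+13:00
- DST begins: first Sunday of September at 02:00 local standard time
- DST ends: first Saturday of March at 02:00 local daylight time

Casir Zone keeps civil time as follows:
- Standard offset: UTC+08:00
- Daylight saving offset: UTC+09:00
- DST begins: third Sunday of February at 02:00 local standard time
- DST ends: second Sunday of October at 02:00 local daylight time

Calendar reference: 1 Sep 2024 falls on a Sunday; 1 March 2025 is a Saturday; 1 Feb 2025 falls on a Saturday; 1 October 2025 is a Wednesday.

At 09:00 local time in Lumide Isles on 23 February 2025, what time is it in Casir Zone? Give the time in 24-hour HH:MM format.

1 September 2024 is a Sunday, so the first Sunday is September 1.
1 March 2025 is a Saturday, so the first Saturday is March 1.
Daylight saving runs 1 September 2024 – 1 March 2025; 23 February 2025 is inside that window, so Lumide Isles is at UTC+13:00.
09:00 Lumide Isles − 13h = 20:00 UTC (rolling into the previous day, 22 February 2025).
1 February 2025 is a Saturday, so the first Sunday is February 2 and the third is February 16.
1 October 2025 is a Wednesday, so the first Sunday is October 5 and the second is October 12.
At the standard offset (UTC+08:00), 20:00 UTC + 8h = 04:00 Casir Zone standard time (rolling into the next day, 23 February 2025).
Daylight saving runs 16 February – 12 October; the standard-time date in Casir Zone, 23 February 2025, is inside that window, so Casir Zone is at UTC+09:00.
20:00 UTC + 9h = 05:00 Casir Zone (rolling into the next day, 23 February 2025).

05:00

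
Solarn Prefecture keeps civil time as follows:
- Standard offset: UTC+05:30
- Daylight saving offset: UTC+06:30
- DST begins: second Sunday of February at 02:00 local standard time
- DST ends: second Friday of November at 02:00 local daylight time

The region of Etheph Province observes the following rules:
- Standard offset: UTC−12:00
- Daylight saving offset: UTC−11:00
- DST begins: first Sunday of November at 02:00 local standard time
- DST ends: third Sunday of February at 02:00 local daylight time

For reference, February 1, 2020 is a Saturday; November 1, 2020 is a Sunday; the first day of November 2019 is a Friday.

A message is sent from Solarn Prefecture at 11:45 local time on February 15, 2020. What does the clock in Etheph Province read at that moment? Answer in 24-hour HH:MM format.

18:15

1 February 2020 is a Saturday, so the first Sunday is February 2 and the second is February 9.
1 November 2020 is a Sunday, so the first Friday is November 6 and the second is November 13.
February 15, 2020 lies within the daylight-saving period (9 February – 13 November), so Solarn Prefecture is on daylight time, UTC+06:30.
11:45 Solarn Prefecture − 6h30m = 05:15 UTC.
1 November 2019 is a Friday, so the first Sunday is November 3.
1 February 2020 is a Saturday, so the first Sunday is February 2 and the third is February 16.
At the standard offset (UTC−12:00), 05:15 UTC − 12h = 17:15 Etheph Province standard time (rolling into the previous day, 14 February 2020).
The standard-time date in Etheph Province, February 14, 2020, falls between 3 November 2019 and 16 February 2020, so daylight saving is in effect and Etheph Province is at UTC−11:00.
05:15 UTC − 11h = 18:15 Etheph Province (rolling into the previous day, 14 February 2020).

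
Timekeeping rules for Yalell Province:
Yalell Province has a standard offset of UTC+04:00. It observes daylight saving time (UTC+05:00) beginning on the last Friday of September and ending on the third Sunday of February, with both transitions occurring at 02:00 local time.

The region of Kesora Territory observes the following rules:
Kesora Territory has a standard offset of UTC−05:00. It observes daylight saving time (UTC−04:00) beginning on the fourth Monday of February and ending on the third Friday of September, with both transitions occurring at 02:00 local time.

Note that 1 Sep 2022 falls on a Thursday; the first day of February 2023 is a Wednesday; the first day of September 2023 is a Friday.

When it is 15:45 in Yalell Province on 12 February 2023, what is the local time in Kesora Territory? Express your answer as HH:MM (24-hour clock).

05:45

1 September 2022 is a Thursday, so Fridays fall on 2, 9, 16, 23, 30; the last is September 30.
1 February 2023 is a Wednesday, so the first Sunday is February 5 and the third is February 19.
12 February 2023 falls between 30 September 2022 and 19 February 2023, so daylight saving is in effect and Yalell Province is at UTC+05:00.
15:45 Yalell Province − 5h = 10:45 UTC.
1 February 2023 is a Wednesday, so the first Monday is February 6 and the fourth is February 27.
1 September 2023 is a Friday, so the first Friday is September 1 and the third is September 15.
At the standard offset (UTC−05:00), 10:45 UTC − 5h = 05:45 Kesora Territory standard time.
The standard-time date in Kesora Territory, 12 February 2023, is outside the daylight-saving period (27 February – 15 September), so Kesora Territory is on standard time, UTC−05:00.
10:45 UTC − 5h = 05:45 Kesora Territory.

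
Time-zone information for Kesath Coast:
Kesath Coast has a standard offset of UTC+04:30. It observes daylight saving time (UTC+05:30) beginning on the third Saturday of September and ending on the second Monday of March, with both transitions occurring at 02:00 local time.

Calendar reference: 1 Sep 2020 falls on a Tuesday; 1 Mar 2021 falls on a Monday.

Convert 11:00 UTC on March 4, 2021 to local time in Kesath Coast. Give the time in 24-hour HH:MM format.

1 September 2020 is a Tuesday, so the first Saturday is September 5 and the third is September 19.
1 March 2021 is a Monday, so the first Monday is March 1 and the second is March 8.
At the standard offset (UTC+04:30), 11:00 UTC + 4h30m = 15:30 Kesath Coast standard time.
The standard-time date in Kesath Coast, March 4, 2021, falls between 19 September 2020 and 8 March 2021, so daylight saving is in effect and Kesath Coast is at UTC+05:30.
11:00 UTC + 5h30m = 16:30 local.

16:30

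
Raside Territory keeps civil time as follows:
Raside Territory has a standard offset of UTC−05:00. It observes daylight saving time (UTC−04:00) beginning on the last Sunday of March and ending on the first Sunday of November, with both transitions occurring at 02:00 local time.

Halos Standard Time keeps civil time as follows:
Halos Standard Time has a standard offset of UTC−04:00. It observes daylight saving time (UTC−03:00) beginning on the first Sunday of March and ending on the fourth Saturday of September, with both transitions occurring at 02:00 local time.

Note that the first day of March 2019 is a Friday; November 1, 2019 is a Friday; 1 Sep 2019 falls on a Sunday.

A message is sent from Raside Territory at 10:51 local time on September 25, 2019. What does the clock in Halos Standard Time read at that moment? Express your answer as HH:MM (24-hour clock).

1 March 2019 is a Friday, so Sundays fall on 3, 10, 17, 24, 31; the last is March 31.
1 November 2019 is a Friday, so the first Sunday is November 3.
September 25, 2019 falls between 31 March and 3 November, so daylight saving is in effect and Raside Territory is at UTC−04:00.
10:51 Raside Territory + 4h = 14:51 UTC.
1 March 2019 is a Friday, so the first Sunday is March 3.
1 September 2019 is a Sunday, so the first Saturday is September 7 and the fourth is September 28.
At the standard offset (UTC−04:00), 14:51 UTC − 4h = 10:51 Halos Standard Time standard time.
The standard-time date in Halos Standard Time, September 25, 2019, lies within the daylight-saving period (3 March – 28 September), so Halos Standard Time is on daylight time, UTC−03:00.
14:51 UTC − 3h = 11:51 Halos Standard Time.

11:51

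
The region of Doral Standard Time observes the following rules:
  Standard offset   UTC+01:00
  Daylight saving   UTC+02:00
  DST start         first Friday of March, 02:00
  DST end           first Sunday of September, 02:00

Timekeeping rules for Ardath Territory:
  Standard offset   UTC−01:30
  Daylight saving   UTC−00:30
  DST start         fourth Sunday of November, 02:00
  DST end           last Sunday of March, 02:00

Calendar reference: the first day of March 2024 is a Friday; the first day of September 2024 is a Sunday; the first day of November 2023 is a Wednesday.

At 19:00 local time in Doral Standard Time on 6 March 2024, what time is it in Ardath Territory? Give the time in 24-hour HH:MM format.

1 March 2024 is a Friday, so the first Friday is March 1.
1 September 2024 is a Sunday, so the first Sunday is September 1.
6 March 2024 lies within the daylight-saving period (1 March – 1 September), so Doral Standard Time is on daylight time, UTC+02:00.
19:00 Doral Standard Time − 2h = 17:00 UTC.
1 November 2023 is a Wednesday, so the first Sunday is November 5 and the fourth is November 26.
1 March 2024 is a Friday, so Sundays fall on 3, 10, 17, 24, 31; the last is March 31.
At the standard offset (UTC−01:30), 17:00 UTC − 1h30m = 15:30 Ardath Territory standard time.
Daylight saving runs 26 November 2023 – 31 March 2024; the standard-time date in Ardath Territory, 6 March 2024, is inside that window, so Ardath Territory is at UTC−00:30.
17:00 UTC − 0h30m = 16:30 Ardath Territory.

16:30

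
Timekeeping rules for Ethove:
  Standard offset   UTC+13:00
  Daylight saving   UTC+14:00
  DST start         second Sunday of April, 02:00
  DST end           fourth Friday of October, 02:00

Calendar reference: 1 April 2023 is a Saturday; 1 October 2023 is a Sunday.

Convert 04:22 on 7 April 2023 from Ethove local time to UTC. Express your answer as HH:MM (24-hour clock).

15:22

1 April 2023 is a Saturday, so the first Sunday is April 2 and the second is April 9.
1 October 2023 is a Sunday, so the first Friday is October 6 and the fourth is October 27.
Daylight saving runs 9 April – 27 October; 7 April 2023 is outside that window, so Ethove is on standard time at UTC+13:00.
04:22 local − 13h = 15:22 UTC (rolling into the previous day, 6 April 2023).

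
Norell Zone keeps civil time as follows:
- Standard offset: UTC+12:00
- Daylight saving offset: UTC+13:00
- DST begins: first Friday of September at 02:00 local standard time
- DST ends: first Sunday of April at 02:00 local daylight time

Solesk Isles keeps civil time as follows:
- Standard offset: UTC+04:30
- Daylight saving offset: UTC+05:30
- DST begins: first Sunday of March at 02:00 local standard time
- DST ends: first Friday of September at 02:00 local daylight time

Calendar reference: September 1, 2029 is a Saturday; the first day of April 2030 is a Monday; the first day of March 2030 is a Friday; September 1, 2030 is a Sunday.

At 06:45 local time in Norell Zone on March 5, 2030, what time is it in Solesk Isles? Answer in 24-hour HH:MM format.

23:15

1 September 2029 is a Saturday, so the first Friday is September 7.
1 April 2030 is a Monday, so the first Sunday is April 7.
March 5, 2030 lies within the daylight-saving period (7 September 2029 – 7 April 2030), so Norell Zone is on daylight time, UTC+13:00.
06:45 Norell Zone − 13h = 17:45 UTC (rolling into the previous day, 4 March 2030).
1 March 2030 is a Friday, so the first Sunday is March 3.
1 September 2030 is a Sunday, so the first Friday is September 6.
At the standard offset (UTC+04:30), 17:45 UTC + 4h30m = 22:15 Solesk Isles standard time.
Daylight saving runs 3 March – 6 September; the standard-time date in Solesk Isles, March 4, 2030, is inside that window, so Solesk Isles is at UTC+05:30.
17:45 UTC + 5h30m = 23:15 Solesk Isles.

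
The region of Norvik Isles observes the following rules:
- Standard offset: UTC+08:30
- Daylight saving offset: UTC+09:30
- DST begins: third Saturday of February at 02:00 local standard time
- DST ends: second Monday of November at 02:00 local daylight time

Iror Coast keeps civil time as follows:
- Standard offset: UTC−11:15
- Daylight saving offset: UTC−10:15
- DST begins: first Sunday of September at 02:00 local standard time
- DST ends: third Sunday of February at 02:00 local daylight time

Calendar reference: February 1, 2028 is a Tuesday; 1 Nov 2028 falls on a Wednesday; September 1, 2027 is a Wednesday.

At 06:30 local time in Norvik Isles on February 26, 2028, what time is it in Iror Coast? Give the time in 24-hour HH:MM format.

1 February 2028 is a Tuesday, so the first Saturday is February 5 and the third is February 19.
1 November 2028 is a Wednesday, so the first Monday is November 6 and the second is November 13.
February 26, 2028 falls between 19 February and 13 November, so daylight saving is in effect and Norvik Isles is at UTC+09:30.
06:30 Norvik Isles − 9h30m = 21:00 UTC (rolling into the previous day, 25 February 2028).
1 September 2027 is a Wednesday, so the first Sunday is September 5.
1 February 2028 is a Tuesday, so the first Sunday is February 6 and the third is February 20.
At the standard offset (UTC−11:15), 21:00 UTC − 11h15m = 09:45 Iror Coast standard time.
The standard-time date in Iror Coast, February 25, 2028, does not fall between 5 September 2027 and 20 February 2028, so daylight saving is not in effect and Iror Coast is at UTC−11:15.
21:00 UTC − 11h15m = 09:45 Iror Coast.

09:45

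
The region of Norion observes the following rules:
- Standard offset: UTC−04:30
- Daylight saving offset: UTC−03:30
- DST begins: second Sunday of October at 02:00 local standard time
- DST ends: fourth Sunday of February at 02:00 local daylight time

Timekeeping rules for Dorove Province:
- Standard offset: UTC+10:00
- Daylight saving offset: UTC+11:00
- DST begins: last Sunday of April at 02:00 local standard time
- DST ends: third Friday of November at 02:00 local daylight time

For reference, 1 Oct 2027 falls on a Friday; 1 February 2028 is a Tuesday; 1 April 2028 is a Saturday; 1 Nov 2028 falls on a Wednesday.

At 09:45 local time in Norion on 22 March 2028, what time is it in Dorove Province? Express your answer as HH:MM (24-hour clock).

00:15

1 October 2027 is a Friday, so the first Sunday is October 3 and the second is October 10.
1 February 2028 is a Tuesday, so the first Sunday is February 6 and the fourth is February 27.
22 March 2028 is outside the daylight-saving period (10 October 2027 – 27 February 2028), so Norion is on standard time, UTC−04:30.
09:45 Norion + 4h30m = 14:15 UTC.
1 April 2028 is a Saturday, so Sundays fall on 2, 9, 16, 23, 30; the last is April 30.
1 November 2028 is a Wednesday, so the first Friday is November 3 and the third is November 17.
At the standard offset (UTC+10:00), 14:15 UTC + 10h = 00:15 Dorove Province standard time (rolling into the next day, 23 March 2028).
Daylight saving runs 30 April – 17 November; the standard-time date in Dorove Province, 23 March 2028, is outside that window, so Dorove Province is on standard time at UTC+10:00.
14:15 UTC + 10h = 00:15 Dorove Province (rolling into the next day, 23 March 2028).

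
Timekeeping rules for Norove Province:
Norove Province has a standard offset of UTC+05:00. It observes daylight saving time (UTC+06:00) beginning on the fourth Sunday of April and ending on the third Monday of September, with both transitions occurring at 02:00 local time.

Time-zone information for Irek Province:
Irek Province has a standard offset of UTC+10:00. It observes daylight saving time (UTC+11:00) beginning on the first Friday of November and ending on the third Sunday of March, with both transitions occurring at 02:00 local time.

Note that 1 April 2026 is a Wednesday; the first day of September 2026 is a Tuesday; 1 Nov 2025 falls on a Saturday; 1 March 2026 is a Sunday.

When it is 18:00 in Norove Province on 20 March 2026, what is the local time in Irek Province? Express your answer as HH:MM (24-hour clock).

1 April 2026 is a Wednesday, so the first Sunday is April 5 and the fourth is April 26.
1 September 2026 is a Tuesday, so the first Monday is September 7 and the third is September 21.
20 March 2026 is outside the daylight-saving period (26 April – 21 September), so Norove Province is on standard time, UTC+05:00.
18:00 Norove Province − 5h = 13:00 UTC.
1 November 2025 is a Saturday, so the first Friday is November 7.
1 March 2026 is a Sunday, so the first Sunday is March 1 and the third is March 15.
At the standard offset (UTC+10:00), 13:00 UTC + 10h = 23:00 Irek Province standard time.
The standard-time date in Irek Province, 20 March 2026, is outside the daylight-saving period (7 November 2025 – 15 March 2026), so Irek Province is on standard time, UTC+10:00.
13:00 UTC + 10h = 23:00 Irek Province.

23:00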